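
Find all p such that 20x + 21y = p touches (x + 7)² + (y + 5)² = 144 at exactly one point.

p = −593 or p = 103

For a tangent, require d(centre, line) = r = 12.
|20·(−7) + 21·(−5) − p| / √841 = 12
|p − (−245)| = 12·29, so p = 103 or p = −593.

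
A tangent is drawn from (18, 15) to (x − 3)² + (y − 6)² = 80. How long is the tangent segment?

√226

The centre is (3, 6) and r = 4√5. The square of the distance from P to the centre is 225 + 81 = 306.
Power of the point: PT² = |PO|² − r² = 226, so PT = √226.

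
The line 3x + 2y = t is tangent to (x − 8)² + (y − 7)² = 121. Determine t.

For a tangent, require d(centre, line) = r = 11.
|3·8 + 2·7 − t| / √13 = 11
|t − (38)| = 11√13.

t = 38 ± 11√13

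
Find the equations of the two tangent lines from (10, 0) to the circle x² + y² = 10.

x − 3y = 10 and x + 3y = 10

Let a tangent through (10, 0) have slope m. Its distance from (0, 0) must equal √10:
(−10m − (0))² = 10(m² + 1)
9m² − 1 = 0, so m = 1/3 or m = −1/3.
With m = 1/3: x − 3y = 10. With m = −1/3: x + 3y = 10.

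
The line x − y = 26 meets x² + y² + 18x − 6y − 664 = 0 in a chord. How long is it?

Centre (−9, 3), r² = 754. Perpendicular distance d from centre to line = |−38| / √2 = 38/√2.
Chord = 2√(r² − d²) = 2·√(32) = 8√2.

8√2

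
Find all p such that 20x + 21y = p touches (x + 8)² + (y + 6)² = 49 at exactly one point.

p = −489 or p = −83

Tangency holds when the distance from the centre (−8, −6) to the line equals the radius 7:
|20·(−8) + 21·(−6) − p| / √841 = 7
|p − (−286)| = 7·29, so p = −83 or p = −489.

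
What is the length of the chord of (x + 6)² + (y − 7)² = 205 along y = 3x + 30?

9√10

Centre (−6, 7), r² = 205. Perpendicular distance d from centre to line = |5| / √10 = 5/√10.
Chord = 2√(r² − d²) = 2·√(405/2) = 9√10.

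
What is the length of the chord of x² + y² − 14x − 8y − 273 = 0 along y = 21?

Express y = 21 and substitute into the circle:
x² − 14x = 0
x = 14 or x = 0, giving (14, 21) and (0, 21).
Chord length = distance between (14, 21) and (0, 21) = √196 = 14.

14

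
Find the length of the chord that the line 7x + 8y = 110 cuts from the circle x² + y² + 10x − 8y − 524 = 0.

Centre (−5, 4), r² = 565. Perpendicular distance d from centre to line = |−113| / √113 = 113/√113.
Chord = 2√(r² − d²) = 2·√(452) = 4√113.

4√113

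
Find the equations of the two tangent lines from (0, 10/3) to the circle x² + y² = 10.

A line y − (10/3) = m(x − (0)) is tangent when its distance from (0, 0) is √10:
(0m − (−10/3))² = 10(m² + 1)
9m² − 1 = 0, so m = 1/3 or m = −1/3.
With m = 1/3: x − 3y = −10. With m = −1/3: x + 3y = 10.

x − 3y = −10 and x + 3y = 10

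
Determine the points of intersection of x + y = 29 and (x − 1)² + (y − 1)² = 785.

From the line, y = −x + 29. Substituting:
2x² − 58x = 0  ⟹  x² − 29x = 0
x = 29 or x = 0, giving (29, 0) and (0, 29).

(0, 29) and (29, 0)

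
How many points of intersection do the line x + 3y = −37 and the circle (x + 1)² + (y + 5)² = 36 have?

d² = (1·(−1) + 3·(−5) − (−37))²/10 = 441/10; r² = 36.
Since d² > r², the line lies outside the circle.

0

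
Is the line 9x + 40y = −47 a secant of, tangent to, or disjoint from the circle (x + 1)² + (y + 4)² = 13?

Substituting the line into the circle gives 1681x² + 1166x − 6431 = 0.
Discriminant = (1166)² − 4·1681·(−6431) = 44601600 > 0.
Two real roots: the line is a secant.

secant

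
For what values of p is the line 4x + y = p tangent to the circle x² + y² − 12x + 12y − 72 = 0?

p = 18 ± 12√17

Tangency holds when the distance from the centre (6, −6) to the line equals the radius 12:
|4·6 + 1·(−6) − p| / √17 = 12
|p − (18)| = 12√17.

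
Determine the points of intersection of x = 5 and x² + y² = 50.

The line gives x = 5. Substituting into the circle:
y² − 25 = 0
y = 5 or y = −5, giving (5, 5) and (5, −5).

(5, −5) and (5, 5)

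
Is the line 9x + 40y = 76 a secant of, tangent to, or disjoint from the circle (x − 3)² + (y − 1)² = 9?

Substituting the line into the circle gives 1681x² − 10248x + 1296 = 0.
Discriminant = (−10248)² − 4·1681·(1296) = 96307200 > 0.
Two real roots: the line is a secant.

secant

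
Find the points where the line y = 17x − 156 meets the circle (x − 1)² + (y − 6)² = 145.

Substitute y = 17x − 156:
290x² − 5510x + 26100 = 0  ⟹  x² − 19x + 90 = 0
x = 10 or x = 9, giving (10, 14) and (9, −3).

(9, −3) and (10, 14)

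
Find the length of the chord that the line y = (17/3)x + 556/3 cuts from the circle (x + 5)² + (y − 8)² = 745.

From the line, y = (556 + 17x)/3. Substituting:
298x² + 18178x + 276544 = 0  ⟹  x² + 61x + 928 = 0
x = −29 or x = −32, giving (−29, 21) and (−32, 4).
Chord length = distance between (−29, 21) and (−32, 4) = √298 = √298.

√298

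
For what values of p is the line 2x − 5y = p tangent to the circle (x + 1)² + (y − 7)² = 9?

p = −37 ± 3√29

Tangency holds when the distance from the centre (−1, 7) to the line equals the radius 3:
|2·(−1) − 5·7 − p| / √29 = 3
|p − (−37)| = 3√29.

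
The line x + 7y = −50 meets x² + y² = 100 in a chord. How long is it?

10√2

Centre (0, 0), r² = 100. Perpendicular distance d from centre to line = |50| / √50 = 50/√50.
Half the chord is √(r² − d²) = √(50), so the full chord is 10√2.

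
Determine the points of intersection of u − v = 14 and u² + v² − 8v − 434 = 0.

Substitute v = u − 14:
2u² − 36u − 126 = 0  ⟹  u² − 18u − 63 = 0
u = 21 or u = −3, giving (21, 7) and (−3, −17).

(−3, −17) and (21, 7)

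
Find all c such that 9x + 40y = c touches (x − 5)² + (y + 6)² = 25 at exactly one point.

The line touches the circle iff its distance from (5, −6) is 5:
|9·5 + 40·(−6) − c| / √1681 = 5
|c − (−195)| = 5·41, so c = 10 or c = −400.

c = −400 or c = 10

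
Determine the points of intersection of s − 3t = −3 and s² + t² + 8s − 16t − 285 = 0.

From the line, t = (3 + s)/3. Substituting:
10s² + 30s − 2700 = 0  ⟹  s² + 3s − 270 = 0
s = 15 or s = −18, giving (15, 6) and (−18, −5).

(−18, −5) and (15, 6)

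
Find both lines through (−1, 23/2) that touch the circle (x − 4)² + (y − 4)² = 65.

Write the tangent as mx − y + (23/2 − m·(−1)) = 0 and set its distance from the centre to √65:
[m·(5) − (−15/2)]² = 65(m² + 1)
32m² − 60m + 7 = 0, so m = 7/4 or m = 1/8.
Through (−1, 23/2) these give 7x − 4y = −53 and x − 8y = −93.

7x − 4y = −53 and x − 8y = −93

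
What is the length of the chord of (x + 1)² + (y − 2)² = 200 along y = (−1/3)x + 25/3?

8√10

Substitute y = (25 − x)/3:
10x² − 20x − 1430 = 0  ⟹  x² − 2x − 143 = 0
x = 13 or x = −11, giving (13, 4) and (−11, 12).
Chord length = distance between (13, 4) and (−11, 12) = √640 = 8√10.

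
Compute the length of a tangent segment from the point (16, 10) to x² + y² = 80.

2√69

With centre O = (0, 0), |OP|² = 356 and r² = 80.
Power of the point: PT² = |PO|² − r² = 276, so PT = 2√69.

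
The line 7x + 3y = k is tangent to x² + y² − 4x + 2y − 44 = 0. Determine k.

k = 11 ± 7√58

For a tangent, require d(centre, line) = r = 7.
|7·2 + 3·(−1) − k| / √58 = 7
|k − (11)| = 7√58.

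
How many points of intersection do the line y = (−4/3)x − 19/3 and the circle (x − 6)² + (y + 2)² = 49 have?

d² = (4·6 + 3·(−2) − (−19))²/25 = 1369/25; r² = 49.
Since d² > r², the line lies outside the circle.

0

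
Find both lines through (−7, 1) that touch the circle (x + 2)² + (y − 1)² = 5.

x − 2y = −9 and x + 2y = −5

Let a tangent through (−7, 1) have slope m. Its distance from (−2, 1) must equal √5:
(5m − (0))² = 5(m² + 1)
4m² − 1 = 0, so m = 1/2 or m = −1/2.
With m = 1/2: x − 2y = −9. With m = −1/2: x + 2y = −5.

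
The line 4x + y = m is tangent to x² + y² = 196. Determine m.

m = ±14√17

Tangency holds when the distance from the centre (0, 0) to the line equals the radius 14:
|4·0 + 1·0 − m| / √17 = 14
|m| = 14√17.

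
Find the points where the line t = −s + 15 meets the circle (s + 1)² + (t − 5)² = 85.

(1, 14) and (8, 7)

Express t = −s + 15 and substitute into the circle:
2s² − 18s + 16 = 0  ⟹  s² − 9s + 8 = 0
s = 8 or s = 1, giving (8, 7) and (1, 14).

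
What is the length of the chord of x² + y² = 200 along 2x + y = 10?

Substitute y = −2x + 10:
5x² − 40x − 100 = 0  ⟹  x² − 8x − 20 = 0
x = 10 or x = −2, giving (10, −10) and (−2, 14).
|(10, −10) − (−2, 14)| = √((12)² + (−24)²) = 12√5.

12√5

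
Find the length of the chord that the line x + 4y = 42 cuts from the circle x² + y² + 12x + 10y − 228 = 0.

2√17

Express y = (42 − x)/4 and substitute into the circle:
17x² + 68x − 204 = 0  ⟹  x² + 4x − 12 = 0
x = 2 or x = −6, giving (2, 10) and (−6, 12).
|(2, 10) − (−6, 12)| = √((8)² + (−2)²) = 2√17.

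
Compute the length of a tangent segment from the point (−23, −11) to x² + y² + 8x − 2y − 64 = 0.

With centre O = (−4, 1), |OP|² = 505 and r² = 81.
The tangent meets the radius at right angles, so tangent² = |PO|² − r² = 505 − 81 = 424.

2√106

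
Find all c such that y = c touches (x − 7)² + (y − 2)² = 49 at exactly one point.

For a tangent, require d(centre, line) = r = 7.
|0·7 + 1·2 − c| / √1 = 7
|c − (2)| = 7, so c = 9 or c = −5.

c = −5 or c = 9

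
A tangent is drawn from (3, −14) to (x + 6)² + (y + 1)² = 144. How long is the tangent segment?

√106

With centre O = (−6, −1), |OP|² = 250 and r² = 144.
By the tangent–radius right angle, tangent length = √(|PO|² − r²) = √106.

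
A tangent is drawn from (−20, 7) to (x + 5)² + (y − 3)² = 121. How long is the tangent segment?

The centre is (−5, 3) and r = 11. The square of the distance from P to the centre is 225 + 16 = 241.
Power of the point: PT² = |PO|² − r² = 120, so PT = 2√30.

2√30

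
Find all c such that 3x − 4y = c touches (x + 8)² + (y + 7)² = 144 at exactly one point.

For a tangent, require d(centre, line) = r = 12.
|3·(−8) − 4·(−7) − c| / √25 = 12
|c − (4)| = 12·5, so c = 64 or c = −56.

c = −56 or c = 64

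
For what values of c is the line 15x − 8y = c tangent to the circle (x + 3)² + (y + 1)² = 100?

c = −207 or c = 133

The line touches the circle iff its distance from (−3, −1) is 10:
|15·(−3) − 8·(−1) − c| / √289 = 10
|c − (−37)| = 10·17, so c = 133 or c = −207.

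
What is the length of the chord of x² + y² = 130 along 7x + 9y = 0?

From the line, y = (−7x)/9. Substituting:
130x² − 10530 = 0  ⟹  x² − 81 = 0
x = 9 or x = −9, giving (9, −7) and (−9, 7).
|(9, −7) − (−9, 7)| = √((18)² + (−14)²) = 2√130.

2√130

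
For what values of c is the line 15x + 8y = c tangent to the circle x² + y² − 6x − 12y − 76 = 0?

The line touches the circle iff its distance from (3, 6) is 11:
|15·3 + 8·6 − c| / √289 = 11
|c − (93)| = 11·17, so c = 280 or c = −94.

c = −94 or c = 280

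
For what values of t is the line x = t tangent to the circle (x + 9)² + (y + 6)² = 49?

For a tangent, require d(centre, line) = r = 7.
|1·(−9) + 0·(−6) − t| / √1 = 7
|t − (−9)| = 7, so t = −2 or t = −16.

t = −16 or t = −2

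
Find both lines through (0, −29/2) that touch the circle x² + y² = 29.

5x + 2y = −29 and 5x − 2y = 29

Write the tangent as mx − y + (−29/2 − m·(0)) = 0 and set its distance from the centre to √29:
(0m − (29/2))² = 29(m² + 1)
4m² − 25 = 0, so m = −5/2 or m = 5/2.
With m = −5/2: 5x + 2y = −29. With m = 5/2: 5x − 2y = 29.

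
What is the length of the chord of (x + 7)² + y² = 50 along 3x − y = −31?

4√10

Express y = 3x + 31 and substitute into the circle:
10x² + 200x + 960 = 0  ⟹  x² + 20x + 96 = 0
x = −8 or x = −12, giving (−8, 7) and (−12, −5).
|(−8, 7) − (−12, −5)| = √((4)² + (12)²) = 4√10.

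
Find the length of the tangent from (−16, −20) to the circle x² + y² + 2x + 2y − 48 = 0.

2√134

Centre (−1, −1), r² = 50. |PO|² = (−15)² + (−19)² = 586.
The tangent meets the radius at right angles, so tangent² = |PO|² − r² = 586 − 50 = 536.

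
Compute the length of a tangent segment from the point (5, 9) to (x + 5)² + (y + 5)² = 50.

√246

With centre O = (−5, −5), |OP|² = 296 and r² = 50.
The tangent meets the radius at right angles, so tangent² = |PO|² − r² = 296 − 50 = 246.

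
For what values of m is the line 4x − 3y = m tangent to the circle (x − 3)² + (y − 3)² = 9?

m = −12 or m = 18

For a tangent, require d(centre, line) = r = 3.
|4·3 − 3·3 − m| / √25 = 3
|m − (3)| = 3·5, so m = 18 or m = −12.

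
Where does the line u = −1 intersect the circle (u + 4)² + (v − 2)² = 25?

(−1, −2) and (−1, 6)

The line gives u = −1. Substituting into the circle:
v² − 4v − 12 = 0
v = 6 or v = −2, giving (−1, 6) and (−1, −2).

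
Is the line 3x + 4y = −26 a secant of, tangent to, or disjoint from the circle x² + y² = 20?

disjoint

Substituting the line into the circle gives 25x² + 156x + 356 = 0.
Discriminant = (156)² − 4·25·(356) = −11264 < 0.
No real roots: the line does not meet the circle.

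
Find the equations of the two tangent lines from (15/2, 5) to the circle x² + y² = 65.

4x + 7y = 65 and 8x + y = 65

Write the tangent as mx − y + (5 − m·(15/2)) = 0 and set its distance from the centre to √65:
[m·(−15/2) − (−5)]² = 65(m² + 1)
7m² + 60m + 32 = 0, so m = −4/7 or m = −8.
With m = −4/7: 4x + 7y = 65. With m = −8: 8x + y = 65.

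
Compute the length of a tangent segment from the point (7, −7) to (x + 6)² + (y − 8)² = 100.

7√6

With centre O = (−6, 8), |OP|² = 394 and r² = 100.
Power of the point: PT² = |PO|² − r² = 294, so PT = 7√6.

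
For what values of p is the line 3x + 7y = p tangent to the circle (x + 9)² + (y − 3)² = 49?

p = −6 ± 7√58

Tangency holds when the distance from the centre (−9, 3) to the line equals the radius 7:
|3·(−9) + 7·3 − p| / √58 = 7
|p − (−6)| = 7√58.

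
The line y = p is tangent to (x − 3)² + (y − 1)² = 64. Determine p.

The line touches the circle iff its distance from (3, 1) is 8:
|0·3 + 1·1 − p| / √1 = 8
|p − (1)| = 8, so p = 9 or p = −7.

p = −7 or p = 9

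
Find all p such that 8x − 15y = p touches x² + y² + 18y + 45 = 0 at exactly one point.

The line touches the circle iff its distance from (0, −9) is 6:
|8·0 − 15·(−9) − p| / √289 = 6
|p − (135)| = 6·17, so p = 237 or p = 33.

p = 33 or p = 237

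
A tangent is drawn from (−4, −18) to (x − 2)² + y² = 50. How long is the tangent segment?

√310

Centre (2, 0), r² = 50. |PO|² = (−6)² + (−18)² = 360.
By the tangent–radius right angle, tangent length = √(|PO|² − r²) = √310.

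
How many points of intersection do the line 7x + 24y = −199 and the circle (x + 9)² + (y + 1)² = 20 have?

0

Substituting the line into the circle gives 625x² + 12818x + 65761 = 0.
Discriminant = (12818)² − 4·625·(65761) = −101376 < 0.
No real roots: the line does not meet the circle.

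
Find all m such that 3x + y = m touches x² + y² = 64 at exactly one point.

m = ±8√10

The line touches the circle iff its distance from (0, 0) is 8:
|3·0 + 1·0 − m| / √10 = 8
|m| = 8√10.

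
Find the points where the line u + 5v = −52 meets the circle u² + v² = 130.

(−7, −9) and (3, −11)

Substitute v = (−52 − u)/5:
26u² + 104u − 546 = 0  ⟹  u² + 4u − 21 = 0
u = 3 or u = −7, giving (3, −11) and (−7, −9).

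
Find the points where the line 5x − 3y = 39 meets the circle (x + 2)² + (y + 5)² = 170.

From the line, y = (−39 + 5x)/3. Substituting:
34x² − 204x − 918 = 0  ⟹  x² − 6x − 27 = 0
x = 9 or x = −3, giving (9, 2) and (−3, −18).

(−3, −18) and (9, 2)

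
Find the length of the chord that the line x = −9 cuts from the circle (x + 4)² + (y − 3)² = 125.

20

The distance from (−4, 3) to the line is 5, and r² = 125.
Chord = 2√(r² − d²) = 2·√(100) = 20.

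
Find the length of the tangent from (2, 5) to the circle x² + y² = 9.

2√5

Centre (0, 0), r² = 9. |PO|² = (2)² + (5)² = 29.
The tangent meets the radius at right angles, so tangent² = |PO|² − r² = 29 − 9 = 20.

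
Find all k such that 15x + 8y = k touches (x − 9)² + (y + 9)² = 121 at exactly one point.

k = −124 or k = 250

Tangency holds when the distance from the centre (9, −9) to the line equals the radius 11:
|15·9 + 8·(−9) − k| / √289 = 11
|k − (63)| = 11·17, so k = 250 or k = −124.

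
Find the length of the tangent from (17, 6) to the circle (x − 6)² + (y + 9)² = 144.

√202

The centre is (6, −9) and r = 12. The square of the distance from P to the centre is 121 + 225 = 346.
Power of the point: PT² = |PO|² − r² = 202, so PT = √202.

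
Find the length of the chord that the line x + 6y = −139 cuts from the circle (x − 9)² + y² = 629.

Substitute y = (−139 − x)/6:
37x² − 370x − 407 = 0  ⟹  x² − 10x − 11 = 0
x = 11 or x = −1, giving (11, −25) and (−1, −23).
|(11, −25) − (−1, −23)| = √((12)² + (−2)²) = 2√37.

2√37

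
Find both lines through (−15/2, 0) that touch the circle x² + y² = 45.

2x − y = −15 and 2x + y = −15

Let a tangent through (−15/2, 0) have slope m. Its distance from (0, 0) must equal 3√5:
[m·(15/2) − (0)]² = 45(m² + 1)
m² − 4 = 0, so m = 2 or m = −2.
Through (−15/2, 0) these give 2x − y = −15 and 2x + y = −15.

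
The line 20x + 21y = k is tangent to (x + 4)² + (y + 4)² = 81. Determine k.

The line touches the circle iff its distance from (−4, −4) is 9:
|20·(−4) + 21·(−4) − k| / √841 = 9
|k − (−164)| = 9·29, so k = 97 or k = −425.

k = −425 or k = 97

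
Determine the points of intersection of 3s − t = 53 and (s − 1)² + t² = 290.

From the line, t = 3s − 53. Substituting:
10s² − 320s + 2520 = 0  ⟹  s² − 32s + 252 = 0
s = 18 or s = 14, giving (18, 1) and (14, −11).

(14, −11) and (18, 1)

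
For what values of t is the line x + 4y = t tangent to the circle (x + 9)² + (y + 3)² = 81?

t = −21 ± 9√17

The line touches the circle iff its distance from (−9, −3) is 9:
|1·(−9) + 4·(−3) − t| / √17 = 9
|t − (−21)| = 9√17.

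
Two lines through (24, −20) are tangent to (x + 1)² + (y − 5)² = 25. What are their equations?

3x + 4y = −8 and 4x + 3y = 36

Write the tangent as mx − y + (−20 − m·(24)) = 0 and set its distance from the centre to 5:
(−25m − (25))² = 25(m² + 1)
12m² + 25m + 12 = 0, so m = −3/4 or m = −4/3.
With m = −3/4: 3x + 4y = −8. With m = −4/3: 4x + 3y = 36.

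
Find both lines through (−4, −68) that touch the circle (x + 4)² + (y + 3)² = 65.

Let a tangent through (−4, −68) have slope m. Its distance from (−4, −3) must equal √65:
(0m − (65))² = 65(m² + 1)
m² − 64 = 0, so m = 8 or m = −8.
Through (−4, −68) these give 8x − y = 36 and 8x + y = −100.

8x − y = 36 and 8x + y = −100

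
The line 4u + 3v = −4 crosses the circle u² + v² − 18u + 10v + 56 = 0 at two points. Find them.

(2, −4) and (8, −12)

Substitute v = (−4 − 4u)/3:
25u² − 250u + 400 = 0  ⟹  u² − 10u + 16 = 0
u = 8 or u = 2, giving (8, −12) and (2, −4).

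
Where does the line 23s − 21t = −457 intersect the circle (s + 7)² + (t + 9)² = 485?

(−29, −10) and (−8, 13)

Substitute t = (457 + 23s)/21:
970s² + 35890s + 225040 = 0  ⟹  s² + 37s + 232 = 0
s = −8 or s = −29, giving (−8, 13) and (−29, −10).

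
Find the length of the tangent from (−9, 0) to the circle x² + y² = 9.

6√2

The centre is (0, 0) and r = 3. The square of the distance from P to the centre is 81 + 0 = 81.
The tangent meets the radius at right angles, so tangent² = |PO|² − r² = 81 − 9 = 72.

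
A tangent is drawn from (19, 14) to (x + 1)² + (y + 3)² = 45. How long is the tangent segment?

2√161

The centre is (−1, −3) and r = 3√5. The square of the distance from P to the centre is 400 + 289 = 689.
The tangent meets the radius at right angles, so tangent² = |PO|² − r² = 689 − 45 = 644.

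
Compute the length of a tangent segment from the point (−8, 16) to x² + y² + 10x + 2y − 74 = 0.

The centre is (−5, −1) and r = 10. The square of the distance from P to the centre is 9 + 289 = 298.
By the tangent–radius right angle, tangent length = √(|PO|² − r²) = √198 = 3√22.

3√22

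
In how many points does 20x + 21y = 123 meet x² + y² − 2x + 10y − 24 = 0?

Centre (1, −5), r² = 50. Distance² from centre to line = (−208)²/841 = 43264/841.
Since d² > r², the line lies outside the circle.

0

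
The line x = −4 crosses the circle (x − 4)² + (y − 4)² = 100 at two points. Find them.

(−4, −2) and (−4, 10)

The line gives x = −4. Substituting into the circle:
y² − 8y − 20 = 0
y = 10 or y = −2, giving (−4, 10) and (−4, −2).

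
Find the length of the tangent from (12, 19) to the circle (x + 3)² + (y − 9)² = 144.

√181

The centre is (−3, 9) and r = 12. The square of the distance from P to the centre is 225 + 100 = 325.
The tangent meets the radius at right angles, so tangent² = |PO|² − r² = 325 − 144 = 181.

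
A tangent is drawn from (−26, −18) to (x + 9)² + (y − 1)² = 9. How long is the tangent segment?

With centre O = (−9, 1), |OP|² = 650 and r² = 9.
Power of the point: PT² = |PO|² − r² = 641, so PT = √641.

√641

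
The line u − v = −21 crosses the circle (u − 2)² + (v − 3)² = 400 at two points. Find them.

From the line, v = u + 21. Substituting:
2u² + 32u − 72 = 0  ⟹  u² + 16u − 36 = 0
u = 2 or u = −18, giving (2, 23) and (−18, 3).

(−18, 3) and (2, 23)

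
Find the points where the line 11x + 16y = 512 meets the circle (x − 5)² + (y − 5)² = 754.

(0, 32) and (32, 10)

Express y = (512 − 11x)/16 and substitute into the circle:
377x² − 12064x = 0  ⟹  x² − 32x = 0
x = 32 or x = 0, giving (32, 10) and (0, 32).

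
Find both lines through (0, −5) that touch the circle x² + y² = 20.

Write the tangent as mx − y + (−5 − m·(0)) = 0 and set its distance from the centre to 2√5:
[m·(0) − (5)]² = 20(m² + 1)
4m² − 1 = 0, so m = 1/2 or m = −1/2.
Through (0, −5) these give x − 2y = 10 and x + 2y = −10.

x − 2y = 10 and x + 2y = −10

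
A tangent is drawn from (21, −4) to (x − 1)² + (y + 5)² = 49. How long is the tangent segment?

With centre O = (1, −5), |OP|² = 401 and r² = 49.
By the tangent–radius right angle, tangent length = √(|PO|² − r²) = √352 = 4√22.

4√22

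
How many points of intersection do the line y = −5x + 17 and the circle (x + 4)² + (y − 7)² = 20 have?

0

Substituting the line into the circle gives 26x² − 92x + 96 = 0.
Δ = 8464 − 9984 = −1520.
No real roots: the line does not meet the circle.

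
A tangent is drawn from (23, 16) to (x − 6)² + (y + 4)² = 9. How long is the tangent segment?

Centre (6, −4), r² = 9. |PO|² = (17)² + (20)² = 689.
By the tangent–radius right angle, tangent length = √(|PO|² − r²) = √680 = 2√170.

2√170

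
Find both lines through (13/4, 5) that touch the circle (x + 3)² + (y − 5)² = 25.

4x + 3y = 28 and 4x − 3y = −2

Write the tangent as mx − y + (5 − m·(13/4)) = 0 and set its distance from the centre to 5:
(−25/4m − (0))² = 25(m² + 1)
9m² − 16 = 0, so m = −4/3 or m = 4/3.
With m = −4/3: 4x + 3y = 28. With m = 4/3: 4x − 3y = −2.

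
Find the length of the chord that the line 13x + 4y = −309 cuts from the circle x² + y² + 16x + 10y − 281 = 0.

2√185

Centre (−8, −5), r² = 370. Perpendicular distance d from centre to line = |185| / √185 = 185/√185.
Half the chord is √(r² − d²) = √(185), so the full chord is 2√185.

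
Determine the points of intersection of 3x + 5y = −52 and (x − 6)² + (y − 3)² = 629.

From the line, y = (−52 − 3x)/5. Substituting:
34x² + 102x − 10336 = 0  ⟹  x² + 3x − 304 = 0
x = 16 or x = −19, giving (16, −20) and (−19, 1).

(−19, 1) and (16, −20)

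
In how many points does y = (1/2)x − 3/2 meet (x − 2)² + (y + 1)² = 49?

Substituting the line into the circle gives 5x² − 18x − 179 = 0.
Discriminant = (−18)² − 4·5·(−179) = 3904 > 0.
Two real roots: the line is a secant.

2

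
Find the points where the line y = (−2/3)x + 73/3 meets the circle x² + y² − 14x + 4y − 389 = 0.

From the line, y = (73 − 2x)/3. Substituting:
13x² − 442x + 2704 = 0  ⟹  x² − 34x + 208 = 0
x = 26 or x = 8, giving (26, 7) and (8, 19).

(8, 19) and (26, 7)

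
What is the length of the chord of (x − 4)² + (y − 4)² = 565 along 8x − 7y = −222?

Express y = (222 + 8x)/7 and substitute into the circle:
113x² + 2712x + 10735 = 0  ⟹  x² + 24x + 95 = 0
x = −5 or x = −19, giving (−5, 26) and (−19, 10).
|(−5, 26) − (−19, 10)| = √((14)² + (16)²) = 2√113.

2√113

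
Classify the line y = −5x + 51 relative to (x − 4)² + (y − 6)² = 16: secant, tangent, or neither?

Centre (4, 6), r² = 16. Distance² from centre to line = (−25)²/26 = 625/26.
Since d² > r², the line lies outside the circle.

neither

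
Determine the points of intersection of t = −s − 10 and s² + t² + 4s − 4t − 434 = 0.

Substitute t = −s − 10:
2s² + 28s − 294 = 0  ⟹  s² + 14s − 147 = 0
s = 7 or s = −21, giving (7, −17) and (−21, 11).

(−21, 11) and (7, −17)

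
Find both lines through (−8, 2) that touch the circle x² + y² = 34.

3x − 5y = −34 and 5x + 3y = −34

A line y − (2) = m(x − (−8)) is tangent when its distance from (0, 0) is √34:
[m·(8) − (−2)]² = 34(m² + 1)
15m² + 16m − 15 = 0, so m = 3/5 or m = −5/3.
Through (−8, 2) these give 3x − 5y = −34 and 5x + 3y = −34.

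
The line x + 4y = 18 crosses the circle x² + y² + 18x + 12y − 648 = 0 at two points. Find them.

(−30, 12) and (18, 0)

Substitute y = (18 − x)/4:
17x² + 204x − 9180 = 0  ⟹  x² + 12x − 540 = 0
x = 18 or x = −30, giving (18, 0) and (−30, 12).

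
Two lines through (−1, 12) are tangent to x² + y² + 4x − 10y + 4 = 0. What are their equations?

4x + 3y = 32 and 3x − 4y = −51

Write the tangent as mx − y + (12 − m·(−1)) = 0 and set its distance from the centre to 5:
(−1m − (−7))² = 25(m² + 1)
12m² + 7m − 12 = 0, so m = −4/3 or m = 3/4.
Through (−1, 12) these give 4x + 3y = 32 and 3x − 4y = −51.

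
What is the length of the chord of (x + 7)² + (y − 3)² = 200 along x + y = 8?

16√2

The distance from (−7, 3) to the line is 12/√2, and r² = 200.
Half the chord is √(r² − d²) = √(128), so the full chord is 16√2.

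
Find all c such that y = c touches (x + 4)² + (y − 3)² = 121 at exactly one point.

c = −8 or c = 14

Tangency holds when the distance from the centre (−4, 3) to the line equals the radius 11:
|0·(−4) + 1·3 − c| / √1 = 11
|c − (3)| = 11, so c = 14 or c = −8.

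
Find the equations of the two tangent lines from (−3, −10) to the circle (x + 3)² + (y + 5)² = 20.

Write the tangent as mx − y + (−10 − m·(−3)) = 0 and set its distance from the centre to 2√5:
[m·(0) − (5)]² = 20(m² + 1)
4m² − 1 = 0, so m = 1/2 or m = −1/2.
Through (−3, −10) these give x − 2y = 17 and x + 2y = −23.

x − 2y = 17 and x + 2y = −23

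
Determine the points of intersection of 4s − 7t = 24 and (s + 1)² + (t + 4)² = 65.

Substitute t = (−24 + 4s)/7:
65s² + 130s − 3120 = 0  ⟹  s² + 2s − 48 = 0
s = 6 or s = −8, giving (6, 0) and (−8, −8).

(−8, −8) and (6, 0)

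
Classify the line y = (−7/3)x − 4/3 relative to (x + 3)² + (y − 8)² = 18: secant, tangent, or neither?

secant

Substituting the line into the circle gives 58x² + 446x + 703 = 0.
Discriminant = (446)² − 4·58·(703) = 35820 > 0.
Two real roots: the line is a secant.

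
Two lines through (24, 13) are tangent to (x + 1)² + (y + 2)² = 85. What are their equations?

7x − 6y = 90 and 2x − 9y = −69

A line y − (13) = m(x − (24)) is tangent when its distance from (−1, −2) is √85:
[m·(−25) − (−15)]² = 85(m² + 1)
54m² − 75m + 14 = 0, so m = 7/6 or m = 2/9.
With m = 7/6: 7x − 6y = 90. With m = 2/9: 2x − 9y = −69.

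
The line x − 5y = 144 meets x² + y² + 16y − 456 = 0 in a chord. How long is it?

4√26

The distance from (0, −8) to the line is 104/√26, and r² = 520.
Chord = 2√(r² − d²) = 2·√(104) = 4√26.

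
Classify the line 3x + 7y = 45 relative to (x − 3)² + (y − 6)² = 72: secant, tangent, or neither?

secant

d² = (3·3 + 7·6 − (45))²/58 = 18/29; r² = 72.
Since d² < r², the line cuts the circle twice.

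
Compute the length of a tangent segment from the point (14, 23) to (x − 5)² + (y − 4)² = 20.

√422

Centre (5, 4), r² = 20. |PO|² = (9)² + (19)² = 442.
Power of the point: PT² = |PO|² − r² = 422, so PT = √422.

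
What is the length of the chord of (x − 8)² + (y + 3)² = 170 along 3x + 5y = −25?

4√34

From the line, y = (−25 − 3x)/5. Substituting:
34x² − 340x − 2550 = 0  ⟹  x² − 10x − 75 = 0
x = 15 or x = −5, giving (15, −14) and (−5, −2).
|(15, −14) − (−5, −2)| = √((20)² + (−12)²) = 4√34.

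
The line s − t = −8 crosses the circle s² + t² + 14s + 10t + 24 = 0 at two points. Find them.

From the line, t = s + 8. Substituting:
2s² + 40s + 168 = 0  ⟹  s² + 20s + 84 = 0
s = −6 or s = −14, giving (−6, 2) and (−14, −6).

(−14, −6) and (−6, 2)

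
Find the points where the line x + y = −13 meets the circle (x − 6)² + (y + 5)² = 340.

Substitute y = −x − 13:
2x² + 4x − 240 = 0  ⟹  x² + 2x − 120 = 0
x = 10 or x = −12, giving (10, −23) and (−12, −1).

(−12, −1) and (10, −23)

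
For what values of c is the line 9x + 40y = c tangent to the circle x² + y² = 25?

The line touches the circle iff its distance from (0, 0) is 5:
|9·0 + 40·0 − c| / √1681 = 5
|c| = 5·41, so c = 205 or c = −205.

c = −205 or c = 205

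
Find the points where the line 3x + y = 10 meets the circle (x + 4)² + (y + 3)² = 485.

(−3, 19) and (10, −20)

From the line, y = −3x + 10. Substituting:
10x² − 70x − 300 = 0  ⟹  x² − 7x − 30 = 0
x = 10 or x = −3, giving (10, −20) and (−3, 19).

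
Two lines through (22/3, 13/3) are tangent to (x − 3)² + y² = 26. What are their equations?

x + 5y = 29 and 5x + y = 41

Let a tangent through (22/3, 13/3) have slope m. Its distance from (3, 0) must equal √26:
[m·(−13/3) − (−13/3)]² = 26(m² + 1)
5m² + 26m + 5 = 0, so m = −1/5 or m = −5.
Through (22/3, 13/3) these give x + 5y = 29 and 5x + y = 41.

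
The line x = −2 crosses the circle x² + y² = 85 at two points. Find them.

(−2, −9) and (−2, 9)

The line gives x = −2. Substituting into the circle:
y² − 81 = 0
y = 9 or y = −9, giving (−2, 9) and (−2, −9).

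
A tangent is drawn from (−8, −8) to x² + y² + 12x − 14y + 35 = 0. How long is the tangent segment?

√179

With centre O = (−6, 7), |OP|² = 229 and r² = 50.
By the tangent–radius right angle, tangent length = √(|PO|² − r²) = √179.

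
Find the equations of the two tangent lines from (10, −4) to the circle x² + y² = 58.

7x + 3y = 58 and 3x − 7y = 58

Let a tangent through (10, −4) have slope m. Its distance from (0, 0) must equal √58:
(−10m − (4))² = 58(m² + 1)
21m² + 40m − 21 = 0, so m = −7/3 or m = 3/7.
Through (10, −4) these give 7x + 3y = 58 and 3x − 7y = 58.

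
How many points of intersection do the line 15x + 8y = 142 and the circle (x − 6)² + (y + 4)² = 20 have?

Substituting the line into the circle gives 289x² − 5988x + 31300 = 0.
Discriminant = (−5988)² − 4·289·(31300) = −326656 < 0.
No real roots: the line does not meet the circle.

0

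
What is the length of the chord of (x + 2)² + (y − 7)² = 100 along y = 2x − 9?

Centre (−2, 7), r² = 100. Perpendicular distance d from centre to line = |−20| / √5 = 20/√5.
Chord = 2√(r² − d²) = 2·√(20) = 4√5.

4√5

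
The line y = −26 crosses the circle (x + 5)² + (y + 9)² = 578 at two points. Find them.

(−22, −26) and (12, −26)

From the line, y = −26. Substituting:
x² + 10x − 264 = 0
x = 12 or x = −22, giving (12, −26) and (−22, −26).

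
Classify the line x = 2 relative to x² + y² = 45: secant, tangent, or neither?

Centre (0, 0), r² = 45. Distance² from centre to line = (−2)² = 4.
Since d² < r², the line cuts the circle twice.

secant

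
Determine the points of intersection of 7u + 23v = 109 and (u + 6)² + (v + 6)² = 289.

(−14, 9) and (9, 2)

From the line, v = (109 − 7u)/23. Substituting:
578u² + 2890u − 72828 = 0  ⟹  u² + 5u − 126 = 0
u = 9 or u = −14, giving (9, 2) and (−14, 9).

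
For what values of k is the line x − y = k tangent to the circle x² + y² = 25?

k = ±5√2

Tangency holds when the distance from the centre (0, 0) to the line equals the radius 5:
|1·0 − 1·0 − k| / √2 = 5
|k| = 5√2.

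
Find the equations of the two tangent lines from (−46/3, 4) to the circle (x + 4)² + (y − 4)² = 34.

3x − 5y = −66 and 3x + 5y = −26

Write the tangent as mx − y + (4 − m·(−46/3)) = 0 and set its distance from the centre to √34:
(34/3m − (0))² = 34(m² + 1)
25m² − 9 = 0, so m = 3/5 or m = −3/5.
With m = 3/5: 3x − 5y = −66. With m = −3/5: 3x + 5y = −26.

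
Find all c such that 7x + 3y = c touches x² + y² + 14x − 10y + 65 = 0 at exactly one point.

c = −34 ± 3√58

For a tangent, require d(centre, line) = r = 3.
|7·(−7) + 3·5 − c| / √58 = 3
|c − (−34)| = 3√58.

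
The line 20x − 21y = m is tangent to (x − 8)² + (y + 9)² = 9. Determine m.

m = 262 or m = 436

For a tangent, require d(centre, line) = r = 3.
|20·8 − 21·(−9) − m| / √841 = 3
|m − (349)| = 3·29, so m = 436 or m = 262.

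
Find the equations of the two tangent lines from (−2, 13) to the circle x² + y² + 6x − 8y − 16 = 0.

5x + 4y = 42 and 4x − 5y = −73

Write the tangent as mx − y + (13 − m·(−2)) = 0 and set its distance from the centre to √41:
(−1m − (−9))² = 41(m² + 1)
20m² + 9m − 20 = 0, so m = −5/4 or m = 4/5.
Through (−2, 13) these give 5x + 4y = 42 and 4x − 5y = −73.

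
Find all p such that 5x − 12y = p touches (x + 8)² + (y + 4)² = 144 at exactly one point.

Tangency holds when the distance from the centre (−8, −4) to the line equals the radius 12:
|5·(−8) − 12·(−4) − p| / √169 = 12
|p − (8)| = 12·13, so p = 164 or p = −148.

p = −148 or p = 164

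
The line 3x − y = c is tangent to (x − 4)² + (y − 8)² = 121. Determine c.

For a tangent, require d(centre, line) = r = 11.
|3·4 − 1·8 − c| / √10 = 11
|c − (4)| = 11√10.

c = 4 ± 11√10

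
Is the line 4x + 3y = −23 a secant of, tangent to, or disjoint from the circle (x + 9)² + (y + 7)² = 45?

disjoint

Substituting the line into the circle gives 25x² + 178x + 328 = 0.
Δ = 31684 − 32800 = −1116.
No real roots: the line does not meet the circle.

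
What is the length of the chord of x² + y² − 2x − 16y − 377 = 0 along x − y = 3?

28√2

Centre (1, 8), r² = 442. Perpendicular distance d from centre to line = |−10| / √2 = 10/√2.
Chord = 2√(r² − d²) = 2·√(392) = 28√2.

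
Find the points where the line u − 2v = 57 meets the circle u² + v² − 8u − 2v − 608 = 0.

From the line, v = (−57 + u)/2. Substituting:
5u² − 150u + 1045 = 0  ⟹  u² − 30u + 209 = 0
u = 19 or u = 11, giving (19, −19) and (11, −23).

(11, −23) and (19, −19)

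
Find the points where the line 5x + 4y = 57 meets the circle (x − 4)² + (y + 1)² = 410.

(−3, 18) and (21, −12)

Substitute y = (57 − 5x)/4:
41x² − 738x − 2583 = 0  ⟹  x² − 18x − 63 = 0
x = 21 or x = −3, giving (21, −12) and (−3, 18).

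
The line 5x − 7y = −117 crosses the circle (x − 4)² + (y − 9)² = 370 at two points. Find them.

(−15, 6) and (13, 26)

Express y = (117 + 5x)/7 and substitute into the circle:
74x² + 148x − 14430 = 0  ⟹  x² + 2x − 195 = 0
x = 13 or x = −15, giving (13, 26) and (−15, 6).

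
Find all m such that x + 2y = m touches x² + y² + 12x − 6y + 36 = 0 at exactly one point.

m = ±3√5

Tangency holds when the distance from the centre (−6, 3) to the line equals the radius 3:
|1·(−6) + 2·3 − m| / √5 = 3
|m| = 3√5.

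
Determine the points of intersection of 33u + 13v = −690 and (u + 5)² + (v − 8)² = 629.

Substitute v = (−690 − 33u)/13:
1258u² + 54094u + 528360 = 0  ⟹  u² + 43u + 420 = 0
u = −15 or u = −28, giving (−15, −15) and (−28, 18).

(−28, 18) and (−15, −15)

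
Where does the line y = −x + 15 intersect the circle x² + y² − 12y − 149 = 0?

(−4, 19) and (13, 2)

Substitute y = −x + 15:
2x² − 18x − 104 = 0  ⟹  x² − 9x − 52 = 0
x = 13 or x = −4, giving (13, 2) and (−4, 19).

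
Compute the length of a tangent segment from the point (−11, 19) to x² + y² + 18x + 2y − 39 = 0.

√283

The centre is (−9, −1) and r = 11. The square of the distance from P to the centre is 4 + 400 = 404.
Power of the point: PT² = |PO|² − r² = 283, so PT = √283.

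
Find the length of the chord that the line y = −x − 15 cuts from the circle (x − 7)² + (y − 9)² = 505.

The distance from (7, 9) to the line is 31/√2, and r² = 505.
Half the chord is √(r² − d²) = √(49/2), so the full chord is 7√2.

7√2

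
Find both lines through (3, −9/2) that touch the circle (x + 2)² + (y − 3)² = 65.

A line y − (−9/2) = m(x − (3)) is tangent when its distance from (−2, 3) is √65:
(−5m − (15/2))² = 65(m² + 1)
32m² − 60m + 7 = 0, so m = 7/4 or m = 1/8.
Through (3, −9/2) these give 7x − 4y = 39 and x − 8y = 39.

7x − 4y = 39 and x − 8y = 39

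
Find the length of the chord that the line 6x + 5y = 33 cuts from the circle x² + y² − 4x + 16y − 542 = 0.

Substitute y = (33 − 6x)/5:
61x² − 976x − 9821 = 0  ⟹  x² − 16x − 161 = 0
x = 23 or x = −7, giving (23, −21) and (−7, 15).
Chord length = distance between (23, −21) and (−7, 15) = √2196 = 6√61.

6√61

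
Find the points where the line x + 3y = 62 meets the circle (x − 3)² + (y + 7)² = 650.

(8, 18) and (14, 16)

From the line, y = (62 − x)/3. Substituting:
10x² − 220x + 1120 = 0  ⟹  x² − 22x + 112 = 0
x = 14 or x = 8, giving (14, 16) and (8, 18).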